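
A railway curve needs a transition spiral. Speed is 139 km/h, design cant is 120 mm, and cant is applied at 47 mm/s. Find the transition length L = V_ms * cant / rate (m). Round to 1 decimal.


Convert speed: V = 139 / 3.6 = 38.6111 m/s
L = 38.6111 * 120 / 47
L = 4633.3333 / 47
L = 98.6 m

98.6


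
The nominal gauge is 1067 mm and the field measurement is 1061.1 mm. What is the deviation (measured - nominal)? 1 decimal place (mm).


Deviation = measured - nominal
Deviation = 1061.1 - 1067
Deviation = -5.9 mm

-5.9


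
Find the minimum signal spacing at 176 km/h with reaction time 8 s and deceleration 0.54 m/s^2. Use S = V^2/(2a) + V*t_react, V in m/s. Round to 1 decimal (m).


V = 176 / 3.6 = 48.8889 m/s
Braking distance = 48.8889^2 / (2*0.54) = 2213.0773 m
Sighting distance = 48.8889 * 8 = 391.1111 m
S = 2213.0773 + 391.1111 = 2604.2 m

2604.2


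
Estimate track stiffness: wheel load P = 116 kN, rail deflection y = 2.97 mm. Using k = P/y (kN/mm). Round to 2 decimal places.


Track stiffness k = P / y
k = 116 / 2.97
k = 39.06 kN/mm

39.06


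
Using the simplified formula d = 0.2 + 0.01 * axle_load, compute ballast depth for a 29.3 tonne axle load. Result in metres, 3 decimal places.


d = 0.2 + 0.01 * 29.3
d = 0.2 + 0.293
d = 0.493 m

0.493


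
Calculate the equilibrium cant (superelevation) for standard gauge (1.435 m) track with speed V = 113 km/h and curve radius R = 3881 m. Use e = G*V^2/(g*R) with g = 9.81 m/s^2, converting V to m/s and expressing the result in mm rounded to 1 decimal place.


Convert speed: V = 113 / 3.6 = 31.3889 m/s
Apply formula: e = 1.435 * 31.3889^2 / (9.81 * 3881)
e = 1.435 * 985.2623 / 38072.61
e = 0.037136 m = 37.1 mm

37.1


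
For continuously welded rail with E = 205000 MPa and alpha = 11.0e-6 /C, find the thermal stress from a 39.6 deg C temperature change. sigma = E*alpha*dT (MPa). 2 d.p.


sigma = E * alpha * dT
sigma = 205000 * 11.0e-6 * 39.6
sigma = 2.255 * 39.6
sigma = 89.30 MPa

89.30


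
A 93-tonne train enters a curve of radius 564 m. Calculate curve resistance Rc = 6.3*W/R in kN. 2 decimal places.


Rc = 6.3 * W / R
Rc = 6.3 * 93 / 564
Rc = 585.9 / 564
Rc = 1.04 kN

1.04


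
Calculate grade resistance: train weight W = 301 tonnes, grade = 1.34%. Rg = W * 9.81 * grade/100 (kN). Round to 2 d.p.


Rg = W * 9.81 * grade / 100
Rg = 301 * 9.81 * 1.34 / 100
Rg = 2952.81 * 0.0134
Rg = 39.57 kN

39.57


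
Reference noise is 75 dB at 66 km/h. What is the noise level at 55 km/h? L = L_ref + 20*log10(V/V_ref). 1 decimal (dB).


V/V_ref = 55 / 66 = 0.833333
log10(0.833333) = -0.079181
20 * -0.079181 = -1.5836
L = 75 + -1.5836 = 73.4 dB

73.4


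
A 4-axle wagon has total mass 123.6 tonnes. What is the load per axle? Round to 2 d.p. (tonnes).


Load per axle = total weight / number of axles
Load = 123.6 / 4
Load = 30.90 tonnes

30.90


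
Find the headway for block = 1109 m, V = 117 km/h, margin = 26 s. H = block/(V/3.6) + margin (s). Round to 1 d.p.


V = 117 / 3.6 = 32.5 m/s
Block traversal time = 1109 / 32.5 = 34.1231 s
Headway = 34.1231 + 26
Headway = 60.1 s

60.1


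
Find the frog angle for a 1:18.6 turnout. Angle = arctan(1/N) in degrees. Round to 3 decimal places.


1/N = 1/18.6 = 0.053763
angle = arctan(0.053763) = 0.053712 rad
angle = 0.053712 * 180/pi = 3.077 degrees

3.077


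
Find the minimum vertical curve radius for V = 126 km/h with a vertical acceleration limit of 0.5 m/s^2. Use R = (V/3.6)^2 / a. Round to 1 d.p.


Convert speed: V = 126 / 3.6 = 35.0 m/s
V^2 = 1225.0 m^2/s^2
R_v = 1225.0 / 0.5
R_v = 2450.0 m

2450.0


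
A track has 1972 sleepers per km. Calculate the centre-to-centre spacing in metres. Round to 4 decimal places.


Spacing = 1000 m / number of sleepers
Spacing = 1000 / 1972
Spacing = 0.5071 m

0.5071


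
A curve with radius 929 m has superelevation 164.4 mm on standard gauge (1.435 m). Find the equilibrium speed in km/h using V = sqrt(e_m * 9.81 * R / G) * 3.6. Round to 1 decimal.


Convert cant: e = 164.4 mm = 0.1644 m
V_ms = sqrt(0.1644 * 9.81 * 929 / 1.435)
V_ms = sqrt(1044.08206) = 32.3123 m/s
V = 32.3123 * 3.6 = 116.3 km/h

116.3


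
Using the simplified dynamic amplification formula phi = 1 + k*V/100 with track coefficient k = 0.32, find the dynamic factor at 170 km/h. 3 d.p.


phi = 1 + k * V / 100
phi = 1 + 0.32 * 170 / 100
phi = 1 + 0.544
phi = 1.544

1.544


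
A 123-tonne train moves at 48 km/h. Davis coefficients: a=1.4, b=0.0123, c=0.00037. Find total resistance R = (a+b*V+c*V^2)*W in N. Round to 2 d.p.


b*V = 0.0123 * 48 = 0.5904
c*V^2 = 0.00037 * 2304 = 0.85248
R_per_t = 1.4 + 0.5904 + 0.85248 = 2.84288 N/t
R_total = 2.84288 * 123 = 349.67 N

349.67


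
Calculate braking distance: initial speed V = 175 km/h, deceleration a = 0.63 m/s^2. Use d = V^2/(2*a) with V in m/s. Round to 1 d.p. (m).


Convert speed: V = 175 / 3.6 = 48.6111 m/s
V^2 = 2363.0401
d = 2363.0401 / (2 * 0.63)
d = 2363.0401 / 1.26
d = 1875.4 m

1875.4


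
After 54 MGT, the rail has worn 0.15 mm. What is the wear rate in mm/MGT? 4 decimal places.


Wear rate = total wear / cumulative tonnage
Rate = 0.15 / 54
Rate = 0.0028 mm/MGT

0.0028


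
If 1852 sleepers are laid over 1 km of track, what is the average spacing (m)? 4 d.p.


Spacing = 1000 m / number of sleepers
Spacing = 1000 / 1852
Spacing = 0.5400 m

0.5400


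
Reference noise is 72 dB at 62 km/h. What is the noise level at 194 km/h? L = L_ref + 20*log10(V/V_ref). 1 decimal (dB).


V/V_ref = 194 / 62 = 3.129032
log10(3.129032) = 0.49541
20 * 0.49541 = 9.9082
L = 72 + 9.9082 = 81.9 dB

81.9


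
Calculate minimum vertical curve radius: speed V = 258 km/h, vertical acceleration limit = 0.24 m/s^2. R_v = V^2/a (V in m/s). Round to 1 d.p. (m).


Convert speed: V = 258 / 3.6 = 71.6667 m/s
V^2 = 5136.1111 m^2/s^2
R_v = 5136.1111 / 0.24
R_v = 21400.5 m

21400.5


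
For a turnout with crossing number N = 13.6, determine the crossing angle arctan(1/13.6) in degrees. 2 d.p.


1/N = 1/13.6 = 0.073529
angle = arctan(0.073529) = 0.073397 rad
angle = 0.073397 * 180/pi = 4.21 degrees

4.21


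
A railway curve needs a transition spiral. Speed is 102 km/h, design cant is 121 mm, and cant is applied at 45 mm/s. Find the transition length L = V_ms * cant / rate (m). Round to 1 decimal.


Convert speed: V = 102 / 3.6 = 28.3333 m/s
L = 28.3333 * 121 / 45
L = 3428.3333 / 45
L = 76.2 m

76.2


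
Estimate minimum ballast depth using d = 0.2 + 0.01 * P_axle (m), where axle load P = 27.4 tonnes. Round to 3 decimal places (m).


d = 0.2 + 0.01 * 27.4
d = 0.2 + 0.274
d = 0.474 m

0.474


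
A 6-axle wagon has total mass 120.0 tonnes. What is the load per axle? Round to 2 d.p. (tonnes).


Load per axle = total weight / number of axles
Load = 120.0 / 6
Load = 20.00 tonnes

20.00


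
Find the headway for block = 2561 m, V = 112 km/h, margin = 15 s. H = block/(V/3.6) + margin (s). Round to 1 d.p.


V = 112 / 3.6 = 31.1111 m/s
Block traversal time = 2561 / 31.1111 = 82.3179 s
Headway = 82.3179 + 15
Headway = 97.3 s

97.3


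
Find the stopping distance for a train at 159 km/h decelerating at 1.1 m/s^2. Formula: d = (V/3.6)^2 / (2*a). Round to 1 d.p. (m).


Convert speed: V = 159 / 3.6 = 44.1667 m/s
V^2 = 1950.6944
d = 1950.6944 / (2 * 1.1)
d = 1950.6944 / 2.2
d = 886.7 m

886.7


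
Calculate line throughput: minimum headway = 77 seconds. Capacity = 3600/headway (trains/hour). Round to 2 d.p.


Capacity = 3600 / headway
Capacity = 3600 / 77
Capacity = 46.75 trains/hour

46.75


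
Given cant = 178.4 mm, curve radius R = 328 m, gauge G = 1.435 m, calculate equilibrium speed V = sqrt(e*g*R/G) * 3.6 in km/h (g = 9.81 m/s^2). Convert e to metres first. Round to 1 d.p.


Convert cant: e = 178.4 mm = 0.1784 m
V_ms = sqrt(0.1784 * 9.81 * 328 / 1.435)
V_ms = sqrt(400.023771) = 20.0006 m/s
V = 20.0006 * 3.6 = 72.0 km/h

72.0


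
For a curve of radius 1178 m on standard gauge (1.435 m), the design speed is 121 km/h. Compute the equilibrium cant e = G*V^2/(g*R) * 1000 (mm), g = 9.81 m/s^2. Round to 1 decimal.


Convert speed: V = 121 / 3.6 = 33.6111 m/s
Apply formula: e = 1.435 * 33.6111^2 / (9.81 * 1178)
e = 1.435 * 1129.7068 / 11556.18
e = 0.140282 m = 140.3 mm

140.3


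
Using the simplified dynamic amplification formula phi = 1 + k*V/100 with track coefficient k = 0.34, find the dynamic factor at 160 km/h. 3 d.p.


phi = 1 + k * V / 100
phi = 1 + 0.34 * 160 / 100
phi = 1 + 0.544
phi = 1.544

1.544


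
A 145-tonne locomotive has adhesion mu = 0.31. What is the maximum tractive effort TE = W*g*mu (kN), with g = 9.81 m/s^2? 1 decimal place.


TE_max = W * g * mu
TE_max = 145 * 9.81 * 0.31
TE_max = 1422.45 * 0.31
TE_max = 441.0 kN

441.0


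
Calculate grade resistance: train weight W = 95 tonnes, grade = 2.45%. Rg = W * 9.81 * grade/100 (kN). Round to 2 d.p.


Rg = W * 9.81 * grade / 100
Rg = 95 * 9.81 * 2.45 / 100
Rg = 931.95 * 0.0245
Rg = 22.83 kN

22.83


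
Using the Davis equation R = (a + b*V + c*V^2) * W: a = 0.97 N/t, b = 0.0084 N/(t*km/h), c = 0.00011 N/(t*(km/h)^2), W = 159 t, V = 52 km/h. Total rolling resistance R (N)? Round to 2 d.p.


b*V = 0.0084 * 52 = 0.4368
c*V^2 = 0.00011 * 2704 = 0.29744
R_per_t = 0.97 + 0.4368 + 0.29744 = 1.70424 N/t
R_total = 1.70424 * 159 = 270.97 N

270.97


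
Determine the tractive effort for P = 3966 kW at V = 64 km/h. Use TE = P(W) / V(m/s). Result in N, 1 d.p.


Convert: P = 3966 kW = 3966000 W
V = 64 / 3.6 = 17.7778 m/s
TE = 3966000 / 17.7778
TE = 223087.5 N

223087.5


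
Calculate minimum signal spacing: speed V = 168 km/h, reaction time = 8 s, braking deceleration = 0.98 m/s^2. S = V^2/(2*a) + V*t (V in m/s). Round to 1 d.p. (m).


V = 168 / 3.6 = 46.6667 m/s
Braking distance = 46.6667^2 / (2*0.98) = 1111.1111 m
Sighting distance = 46.6667 * 8 = 373.3333 m
S = 1111.1111 + 373.3333 = 1484.4 m

1484.4


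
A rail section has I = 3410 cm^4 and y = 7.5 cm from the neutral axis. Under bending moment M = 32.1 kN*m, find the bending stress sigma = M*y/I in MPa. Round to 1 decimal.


Convert units:
M = 32.1 kN*m = 32100000 N*mm
y = 7.5 cm = 75 mm
I = 3410 cm^4 = 34100000 mm^4
sigma = 32100000 * 75 / 34100000
sigma = 70.6 MPa

70.6


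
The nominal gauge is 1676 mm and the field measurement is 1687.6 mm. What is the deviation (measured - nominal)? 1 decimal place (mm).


Deviation = measured - nominal
Deviation = 1687.6 - 1676
Deviation = 11.6 mm

11.6


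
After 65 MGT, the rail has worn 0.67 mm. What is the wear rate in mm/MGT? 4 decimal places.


Wear rate = total wear / cumulative tonnage
Rate = 0.67 / 65
Rate = 0.0103 mm/MGT

0.0103


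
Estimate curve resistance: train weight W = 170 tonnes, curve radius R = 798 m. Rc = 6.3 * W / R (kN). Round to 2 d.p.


Rc = 6.3 * W / R
Rc = 6.3 * 170 / 798
Rc = 1071.0 / 798
Rc = 1.34 kN

1.34


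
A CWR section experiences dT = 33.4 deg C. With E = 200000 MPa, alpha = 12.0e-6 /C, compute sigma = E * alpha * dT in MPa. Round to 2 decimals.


sigma = E * alpha * dT
sigma = 200000 * 12.0e-6 * 33.4
sigma = 2.4 * 33.4
sigma = 80.16 MPa

80.16


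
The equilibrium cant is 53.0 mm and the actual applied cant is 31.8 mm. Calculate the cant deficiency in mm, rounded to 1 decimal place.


Cant deficiency = equilibrium cant - actual cant
CD = 53.0 - 31.8
CD = 21.2 mm

21.2


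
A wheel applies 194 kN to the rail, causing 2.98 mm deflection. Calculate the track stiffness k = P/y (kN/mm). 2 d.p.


Track stiffness k = P / y
k = 194 / 2.98
k = 65.10 kN/mm

65.10


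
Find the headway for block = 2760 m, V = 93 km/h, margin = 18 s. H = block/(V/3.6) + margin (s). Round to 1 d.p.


V = 93 / 3.6 = 25.8333 m/s
Block traversal time = 2760 / 25.8333 = 106.8387 s
Headway = 106.8387 + 18
Headway = 124.8 s

124.8


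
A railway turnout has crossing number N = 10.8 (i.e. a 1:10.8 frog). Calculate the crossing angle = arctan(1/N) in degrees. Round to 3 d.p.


1/N = 1/10.8 = 0.092593
angle = arctan(0.092593) = 0.092329 rad
angle = 0.092329 * 180/pi = 5.290 degrees

5.290


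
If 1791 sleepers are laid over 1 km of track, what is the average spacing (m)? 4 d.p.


Spacing = 1000 m / number of sleepers
Spacing = 1000 / 1791
Spacing = 0.5583 m

0.5583


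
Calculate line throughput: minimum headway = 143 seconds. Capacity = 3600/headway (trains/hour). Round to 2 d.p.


Capacity = 3600 / headway
Capacity = 3600 / 143
Capacity = 25.17 trains/hour

25.17


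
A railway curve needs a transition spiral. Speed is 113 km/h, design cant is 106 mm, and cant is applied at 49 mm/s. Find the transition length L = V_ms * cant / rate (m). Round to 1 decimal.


Convert speed: V = 113 / 3.6 = 31.3889 m/s
L = 31.3889 * 106 / 49
L = 3327.2222 / 49
L = 67.9 m

67.9


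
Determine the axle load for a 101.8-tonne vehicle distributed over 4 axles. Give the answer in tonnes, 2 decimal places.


Load per axle = total weight / number of axles
Load = 101.8 / 4
Load = 25.45 tonnes

25.45


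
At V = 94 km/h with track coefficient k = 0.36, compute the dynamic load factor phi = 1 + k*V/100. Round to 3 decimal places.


phi = 1 + k * V / 100
phi = 1 + 0.36 * 94 / 100
phi = 1 + 0.3384
phi = 1.338

1.338


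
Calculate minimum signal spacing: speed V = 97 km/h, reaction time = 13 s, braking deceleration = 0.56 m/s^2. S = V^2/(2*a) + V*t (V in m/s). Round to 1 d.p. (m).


V = 97 / 3.6 = 26.9444 m/s
Braking distance = 26.9444^2 / (2*0.56) = 648.217 m
Sighting distance = 26.9444 * 13 = 350.2778 m
S = 648.217 + 350.2778 = 998.5 m

998.5


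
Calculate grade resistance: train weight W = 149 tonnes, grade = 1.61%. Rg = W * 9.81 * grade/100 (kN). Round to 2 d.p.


Rg = W * 9.81 * grade / 100
Rg = 149 * 9.81 * 1.61 / 100
Rg = 1461.69 * 0.0161
Rg = 23.53 kN

23.53


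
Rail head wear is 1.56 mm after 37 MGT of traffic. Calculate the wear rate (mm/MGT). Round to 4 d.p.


Wear rate = total wear / cumulative tonnage
Rate = 1.56 / 37
Rate = 0.0422 mm/MGT

0.0422


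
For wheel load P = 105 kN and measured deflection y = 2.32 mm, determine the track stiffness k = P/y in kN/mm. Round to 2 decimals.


Track stiffness k = P / y
k = 105 / 2.32
k = 45.26 kN/mm

45.26


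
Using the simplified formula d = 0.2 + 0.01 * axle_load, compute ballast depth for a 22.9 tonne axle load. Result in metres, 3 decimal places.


d = 0.2 + 0.01 * 22.9
d = 0.2 + 0.229
d = 0.429 m

0.429


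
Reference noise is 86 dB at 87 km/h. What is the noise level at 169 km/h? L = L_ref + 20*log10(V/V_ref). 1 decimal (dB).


V/V_ref = 169 / 87 = 1.942529
log10(1.942529) = 0.288367
20 * 0.288367 = 5.7673
L = 86 + 5.7673 = 91.8 dB

91.8


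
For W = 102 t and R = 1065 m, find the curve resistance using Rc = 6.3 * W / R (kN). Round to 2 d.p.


Rc = 6.3 * W / R
Rc = 6.3 * 102 / 1065
Rc = 642.6 / 1065
Rc = 0.60 kN

0.60


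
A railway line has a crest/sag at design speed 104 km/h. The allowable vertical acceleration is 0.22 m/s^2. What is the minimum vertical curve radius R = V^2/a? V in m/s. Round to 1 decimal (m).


Convert speed: V = 104 / 3.6 = 28.8889 m/s
V^2 = 834.5679 m^2/s^2
R_v = 834.5679 / 0.22
R_v = 3793.5 m

3793.5


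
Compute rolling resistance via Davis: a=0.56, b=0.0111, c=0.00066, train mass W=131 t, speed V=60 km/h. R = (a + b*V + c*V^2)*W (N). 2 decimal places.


b*V = 0.0111 * 60 = 0.666
c*V^2 = 0.00066 * 3600 = 2.376
R_per_t = 0.56 + 0.666 + 2.376 = 3.602 N/t
R_total = 3.602 * 131 = 471.86 N

471.86


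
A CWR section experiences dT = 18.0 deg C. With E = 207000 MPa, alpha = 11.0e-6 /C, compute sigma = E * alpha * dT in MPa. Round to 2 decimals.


sigma = E * alpha * dT
sigma = 207000 * 11.0e-6 * 18.0
sigma = 2.277 * 18.0
sigma = 40.99 MPa

40.99


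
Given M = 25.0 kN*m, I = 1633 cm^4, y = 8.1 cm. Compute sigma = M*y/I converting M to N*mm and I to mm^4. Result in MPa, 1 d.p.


Convert units:
M = 25.0 kN*m = 25000000 N*mm
y = 8.1 cm = 81 mm
I = 1633 cm^4 = 16330000 mm^4
sigma = 25000000 * 81 / 16330000
sigma = 124.0 MPa

124.0


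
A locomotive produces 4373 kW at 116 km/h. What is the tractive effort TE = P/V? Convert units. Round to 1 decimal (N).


Convert: P = 4373 kW = 4373000 W
V = 116 / 3.6 = 32.2222 m/s
TE = 4373000 / 32.2222
TE = 135713.8 N

135713.8


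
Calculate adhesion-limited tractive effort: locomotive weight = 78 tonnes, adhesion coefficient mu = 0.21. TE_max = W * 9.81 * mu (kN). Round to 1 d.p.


TE_max = W * g * mu
TE_max = 78 * 9.81 * 0.21
TE_max = 765.18 * 0.21
TE_max = 160.7 kN

160.7


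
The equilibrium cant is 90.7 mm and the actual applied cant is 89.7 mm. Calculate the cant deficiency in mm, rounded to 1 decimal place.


Cant deficiency = equilibrium cant - actual cant
CD = 90.7 - 89.7
CD = 1.0 mm

1.0


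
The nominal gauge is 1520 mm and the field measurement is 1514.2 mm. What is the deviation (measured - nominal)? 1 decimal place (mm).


Deviation = measured - nominal
Deviation = 1514.2 - 1520
Deviation = -5.8 mm

-5.8


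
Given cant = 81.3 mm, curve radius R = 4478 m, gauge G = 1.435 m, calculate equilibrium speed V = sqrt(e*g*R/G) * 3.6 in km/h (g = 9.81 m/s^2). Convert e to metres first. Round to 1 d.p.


Convert cant: e = 81.3 mm = 0.0813 m
V_ms = sqrt(0.0813 * 9.81 * 4478 / 1.435)
V_ms = sqrt(2488.809989) = 49.888 m/s
V = 49.888 * 3.6 = 179.6 km/h

179.6


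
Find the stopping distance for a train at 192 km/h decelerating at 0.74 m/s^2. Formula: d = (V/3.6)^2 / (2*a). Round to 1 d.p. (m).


Convert speed: V = 192 / 3.6 = 53.3333 m/s
V^2 = 2844.4444
d = 2844.4444 / (2 * 0.74)
d = 2844.4444 / 1.48
d = 1921.9 m

1921.9


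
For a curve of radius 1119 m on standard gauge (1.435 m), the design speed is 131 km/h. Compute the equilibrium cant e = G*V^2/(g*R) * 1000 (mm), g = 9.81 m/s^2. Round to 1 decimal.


Convert speed: V = 131 / 3.6 = 36.3889 m/s
Apply formula: e = 1.435 * 36.3889^2 / (9.81 * 1119)
e = 1.435 * 1324.1512 / 10977.39
e = 0.173097 m = 173.1 mm

173.1


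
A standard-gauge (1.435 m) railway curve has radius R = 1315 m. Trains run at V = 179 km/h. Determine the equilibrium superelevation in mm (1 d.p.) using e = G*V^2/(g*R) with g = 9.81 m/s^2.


Convert speed: V = 179 / 3.6 = 49.7222 m/s
Apply formula: e = 1.435 * 49.7222^2 / (9.81 * 1315)
e = 1.435 * 2472.2994 / 12900.15
e = 0.275016 m = 275.0 mm

275.0


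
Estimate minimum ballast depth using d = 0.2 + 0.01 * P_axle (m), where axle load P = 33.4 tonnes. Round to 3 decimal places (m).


d = 0.2 + 0.01 * 33.4
d = 0.2 + 0.334
d = 0.534 m

0.534


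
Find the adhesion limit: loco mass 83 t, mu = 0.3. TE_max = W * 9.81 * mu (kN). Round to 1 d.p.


TE_max = W * g * mu
TE_max = 83 * 9.81 * 0.3
TE_max = 814.23 * 0.3
TE_max = 244.3 kN

244.3


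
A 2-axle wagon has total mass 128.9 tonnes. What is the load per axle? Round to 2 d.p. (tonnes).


Load per axle = total weight / number of axles
Load = 128.9 / 2
Load = 64.45 tonnes

64.45


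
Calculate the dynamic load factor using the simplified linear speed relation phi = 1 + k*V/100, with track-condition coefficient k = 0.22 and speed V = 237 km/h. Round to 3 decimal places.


phi = 1 + k * V / 100
phi = 1 + 0.22 * 237 / 100
phi = 1 + 0.5214
phi = 1.521

1.521


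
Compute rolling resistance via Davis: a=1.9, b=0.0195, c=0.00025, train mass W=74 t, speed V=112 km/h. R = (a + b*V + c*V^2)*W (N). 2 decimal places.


b*V = 0.0195 * 112 = 2.184
c*V^2 = 0.00025 * 12544 = 3.136
R_per_t = 1.9 + 2.184 + 3.136 = 7.22 N/t
R_total = 7.22 * 74 = 534.28 N

534.28


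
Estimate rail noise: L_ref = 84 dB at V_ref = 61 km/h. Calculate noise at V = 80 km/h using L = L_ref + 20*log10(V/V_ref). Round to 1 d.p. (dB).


V/V_ref = 80 / 61 = 1.311475
log10(1.311475) = 0.11776
20 * 0.11776 = 2.3552
L = 84 + 2.3552 = 86.4 dB

86.4


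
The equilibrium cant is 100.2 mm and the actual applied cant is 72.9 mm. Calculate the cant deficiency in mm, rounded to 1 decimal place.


Cant deficiency = equilibrium cant - actual cant
CD = 100.2 - 72.9
CD = 27.3 mm

27.3


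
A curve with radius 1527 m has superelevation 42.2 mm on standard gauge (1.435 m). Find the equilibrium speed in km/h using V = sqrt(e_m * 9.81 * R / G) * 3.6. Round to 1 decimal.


Convert cant: e = 42.2 mm = 0.0422 m
V_ms = sqrt(0.0422 * 9.81 * 1527 / 1.435)
V_ms = sqrt(440.523006) = 20.9886 m/s
V = 20.9886 * 3.6 = 75.6 km/h

75.6


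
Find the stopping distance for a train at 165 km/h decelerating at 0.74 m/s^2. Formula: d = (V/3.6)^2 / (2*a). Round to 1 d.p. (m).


Convert speed: V = 165 / 3.6 = 45.8333 m/s
V^2 = 2100.6944
d = 2100.6944 / (2 * 0.74)
d = 2100.6944 / 1.48
d = 1419.4 m

1419.4


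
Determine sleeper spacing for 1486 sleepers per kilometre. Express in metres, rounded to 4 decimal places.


Spacing = 1000 m / number of sleepers
Spacing = 1000 / 1486
Spacing = 0.6729 m

0.6729


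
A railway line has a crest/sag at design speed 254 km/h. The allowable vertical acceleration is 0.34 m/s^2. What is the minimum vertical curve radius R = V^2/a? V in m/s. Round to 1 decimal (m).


Convert speed: V = 254 / 3.6 = 70.5556 m/s
V^2 = 4978.0864 m^2/s^2
R_v = 4978.0864 / 0.34
R_v = 14641.4 m

14641.4


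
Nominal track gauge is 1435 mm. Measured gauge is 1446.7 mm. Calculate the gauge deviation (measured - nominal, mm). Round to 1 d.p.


Deviation = measured - nominal
Deviation = 1446.7 - 1435
Deviation = 11.7 mm

11.7


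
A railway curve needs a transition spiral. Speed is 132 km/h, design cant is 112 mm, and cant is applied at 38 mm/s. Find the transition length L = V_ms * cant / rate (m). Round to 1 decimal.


Convert speed: V = 132 / 3.6 = 36.6667 m/s
L = 36.6667 * 112 / 38
L = 4106.6667 / 38
L = 108.1 m

108.1


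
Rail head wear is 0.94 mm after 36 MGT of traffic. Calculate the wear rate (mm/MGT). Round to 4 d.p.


Wear rate = total wear / cumulative tonnage
Rate = 0.94 / 36
Rate = 0.0261 mm/MGT

0.0261


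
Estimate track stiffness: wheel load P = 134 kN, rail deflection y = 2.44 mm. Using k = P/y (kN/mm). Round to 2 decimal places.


Track stiffness k = P / y
k = 134 / 2.44
k = 54.92 kN/mm

54.92


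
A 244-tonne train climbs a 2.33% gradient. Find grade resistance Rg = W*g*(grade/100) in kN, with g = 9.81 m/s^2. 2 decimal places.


Rg = W * 9.81 * grade / 100
Rg = 244 * 9.81 * 2.33 / 100
Rg = 2393.64 * 0.0233
Rg = 55.77 kN

55.77


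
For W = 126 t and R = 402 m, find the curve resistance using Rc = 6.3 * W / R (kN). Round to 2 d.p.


Rc = 6.3 * W / R
Rc = 6.3 * 126 / 402
Rc = 793.8 / 402
Rc = 1.97 kN

1.97


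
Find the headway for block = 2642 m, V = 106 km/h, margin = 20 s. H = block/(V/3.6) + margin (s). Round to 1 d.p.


V = 106 / 3.6 = 29.4444 m/s
Block traversal time = 2642 / 29.4444 = 89.7283 s
Headway = 89.7283 + 20
Headway = 109.7 s

109.7


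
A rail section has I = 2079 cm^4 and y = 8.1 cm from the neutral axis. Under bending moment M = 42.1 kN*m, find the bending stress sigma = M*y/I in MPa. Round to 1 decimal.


Convert units:
M = 42.1 kN*m = 42100000 N*mm
y = 8.1 cm = 81 mm
I = 2079 cm^4 = 20790000 mm^4
sigma = 42100000 * 81 / 20790000
sigma = 164.0 MPa

164.0


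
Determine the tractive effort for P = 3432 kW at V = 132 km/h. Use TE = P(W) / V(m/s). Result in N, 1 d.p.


Convert: P = 3432 kW = 3432000 W
V = 132 / 3.6 = 36.6667 m/s
TE = 3432000 / 36.6667
TE = 93600.0 N

93600.0


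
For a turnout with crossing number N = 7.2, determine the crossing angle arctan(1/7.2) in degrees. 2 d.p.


1/N = 1/7.2 = 0.138889
angle = arctan(0.138889) = 0.138006 rad
angle = 0.138006 * 180/pi = 7.91 degrees

7.91


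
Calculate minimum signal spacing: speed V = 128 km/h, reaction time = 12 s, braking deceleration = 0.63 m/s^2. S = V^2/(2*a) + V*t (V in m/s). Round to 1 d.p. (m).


V = 128 / 3.6 = 35.5556 m/s
Braking distance = 35.5556^2 / (2*0.63) = 1003.3314 m
Sighting distance = 35.5556 * 12 = 426.6667 m
S = 1003.3314 + 426.6667 = 1430.0 m

1430.0


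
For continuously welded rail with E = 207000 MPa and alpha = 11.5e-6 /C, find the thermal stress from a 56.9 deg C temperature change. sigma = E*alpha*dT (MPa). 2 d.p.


sigma = E * alpha * dT
sigma = 207000 * 11.5e-6 * 56.9
sigma = 2.3805 * 56.9
sigma = 135.45 MPa

135.45


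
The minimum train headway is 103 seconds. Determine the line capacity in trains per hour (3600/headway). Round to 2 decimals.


Capacity = 3600 / headway
Capacity = 3600 / 103
Capacity = 34.95 trains/hour

34.95


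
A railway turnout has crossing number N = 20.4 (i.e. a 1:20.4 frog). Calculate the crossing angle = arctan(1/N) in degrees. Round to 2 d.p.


1/N = 1/20.4 = 0.04902
angle = arctan(0.04902) = 0.04898 rad
angle = 0.04898 * 180/pi = 2.81 degrees

2.81


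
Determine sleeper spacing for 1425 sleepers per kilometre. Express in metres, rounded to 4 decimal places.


Spacing = 1000 m / number of sleepers
Spacing = 1000 / 1425
Spacing = 0.7018 m

0.7018


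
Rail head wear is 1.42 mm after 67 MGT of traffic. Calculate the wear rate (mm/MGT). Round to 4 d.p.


Wear rate = total wear / cumulative tonnage
Rate = 1.42 / 67
Rate = 0.0212 mm/MGT

0.0212


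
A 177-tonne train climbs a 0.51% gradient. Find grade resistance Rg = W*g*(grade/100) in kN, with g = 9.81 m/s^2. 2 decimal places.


Rg = W * 9.81 * grade / 100
Rg = 177 * 9.81 * 0.51 / 100
Rg = 1736.37 * 0.0051
Rg = 8.86 kN

8.86


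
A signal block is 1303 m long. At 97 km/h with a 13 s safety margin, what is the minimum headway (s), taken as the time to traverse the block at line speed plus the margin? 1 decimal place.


V = 97 / 3.6 = 26.9444 m/s
Block traversal time = 1303 / 26.9444 = 48.3588 s
Headway = 48.3588 + 13
Headway = 61.4 s

61.4


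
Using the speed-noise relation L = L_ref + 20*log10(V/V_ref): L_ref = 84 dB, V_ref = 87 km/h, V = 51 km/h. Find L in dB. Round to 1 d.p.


V/V_ref = 51 / 87 = 0.586207
log10(0.586207) = -0.231949
20 * -0.231949 = -4.639
L = 84 + -4.639 = 79.4 dB

79.4


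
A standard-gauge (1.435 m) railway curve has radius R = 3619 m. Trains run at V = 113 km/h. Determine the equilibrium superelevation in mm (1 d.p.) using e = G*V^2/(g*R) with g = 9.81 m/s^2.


Convert speed: V = 113 / 3.6 = 31.3889 m/s
Apply formula: e = 1.435 * 31.3889^2 / (9.81 * 3619)
e = 1.435 * 985.2623 / 35502.39
e = 0.039824 m = 39.8 mm

39.8


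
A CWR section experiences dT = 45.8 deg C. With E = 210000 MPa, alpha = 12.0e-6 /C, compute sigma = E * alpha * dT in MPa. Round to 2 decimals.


sigma = E * alpha * dT
sigma = 210000 * 12.0e-6 * 45.8
sigma = 2.52 * 45.8
sigma = 115.42 MPa

115.42


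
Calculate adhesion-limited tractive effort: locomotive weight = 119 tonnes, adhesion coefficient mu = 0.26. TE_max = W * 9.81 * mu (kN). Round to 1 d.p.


TE_max = W * g * mu
TE_max = 119 * 9.81 * 0.26
TE_max = 1167.39 * 0.26
TE_max = 303.5 kN

303.5


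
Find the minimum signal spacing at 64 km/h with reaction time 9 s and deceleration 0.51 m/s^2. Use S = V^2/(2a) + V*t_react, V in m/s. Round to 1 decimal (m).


V = 64 / 3.6 = 17.7778 m/s
Braking distance = 17.7778^2 / (2*0.51) = 309.8523 m
Sighting distance = 17.7778 * 9 = 160.0 m
S = 309.8523 + 160.0 = 469.9 m

469.9


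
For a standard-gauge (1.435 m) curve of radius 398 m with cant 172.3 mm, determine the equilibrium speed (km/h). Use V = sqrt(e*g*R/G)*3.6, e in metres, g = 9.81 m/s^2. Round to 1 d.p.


Convert cant: e = 172.3 mm = 0.1723 m
V_ms = sqrt(0.1723 * 9.81 * 398 / 1.435)
V_ms = sqrt(468.797682) = 21.6517 m/s
V = 21.6517 * 3.6 = 77.9 km/h

77.9


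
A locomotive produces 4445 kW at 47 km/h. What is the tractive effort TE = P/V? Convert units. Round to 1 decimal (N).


Convert: P = 4445 kW = 4445000 W
V = 47 / 3.6 = 13.0556 m/s
TE = 4445000 / 13.0556
TE = 340468.1 N

340468.1


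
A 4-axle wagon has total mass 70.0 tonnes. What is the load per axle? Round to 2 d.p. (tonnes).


Load per axle = total weight / number of axles
Load = 70.0 / 4
Load = 17.50 tonnes

17.50


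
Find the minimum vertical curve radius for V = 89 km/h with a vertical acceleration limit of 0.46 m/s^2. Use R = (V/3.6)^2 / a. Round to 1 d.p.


Convert speed: V = 89 / 3.6 = 24.7222 m/s
V^2 = 611.1883 m^2/s^2
R_v = 611.1883 / 0.46
R_v = 1328.7 m

1328.7


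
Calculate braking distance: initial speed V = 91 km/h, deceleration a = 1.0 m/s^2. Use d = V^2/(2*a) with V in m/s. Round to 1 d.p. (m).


Convert speed: V = 91 / 3.6 = 25.2778 m/s
V^2 = 638.966
d = 638.966 / (2 * 1.0)
d = 638.966 / 2.0
d = 319.5 m

319.5


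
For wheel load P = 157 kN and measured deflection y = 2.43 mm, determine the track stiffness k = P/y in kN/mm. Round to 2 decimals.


Track stiffness k = P / y
k = 157 / 2.43
k = 64.61 kN/mm

64.61


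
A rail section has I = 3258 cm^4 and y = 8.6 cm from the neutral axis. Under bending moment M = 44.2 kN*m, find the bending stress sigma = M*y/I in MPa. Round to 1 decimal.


Convert units:
M = 44.2 kN*m = 44200000 N*mm
y = 8.6 cm = 86 mm
I = 3258 cm^4 = 32580000 mm^4
sigma = 44200000 * 86 / 32580000
sigma = 116.7 MPa

116.7


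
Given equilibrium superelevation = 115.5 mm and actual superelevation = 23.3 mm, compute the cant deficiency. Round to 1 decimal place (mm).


Cant deficiency = equilibrium cant - actual cant
CD = 115.5 - 23.3
CD = 92.2 mm

92.2


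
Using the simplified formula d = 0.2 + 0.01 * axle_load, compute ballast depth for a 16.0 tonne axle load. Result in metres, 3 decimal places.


d = 0.2 + 0.01 * 16.0
d = 0.2 + 0.16
d = 0.360 m

0.360


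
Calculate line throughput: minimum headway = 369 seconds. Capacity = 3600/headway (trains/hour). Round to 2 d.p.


Capacity = 3600 / headway
Capacity = 3600 / 369
Capacity = 9.76 trains/hour

9.76


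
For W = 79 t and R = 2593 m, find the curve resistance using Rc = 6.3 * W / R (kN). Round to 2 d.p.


Rc = 6.3 * W / R
Rc = 6.3 * 79 / 2593
Rc = 497.7 / 2593
Rc = 0.19 kN

0.19


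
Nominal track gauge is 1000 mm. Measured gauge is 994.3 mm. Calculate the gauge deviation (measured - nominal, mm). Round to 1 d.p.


Deviation = measured - nominal
Deviation = 994.3 - 1000
Deviation = -5.7 mm

-5.7


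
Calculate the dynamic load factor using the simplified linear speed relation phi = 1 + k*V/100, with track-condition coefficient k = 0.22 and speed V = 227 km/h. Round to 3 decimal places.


phi = 1 + k * V / 100
phi = 1 + 0.22 * 227 / 100
phi = 1 + 0.4994
phi = 1.499

1.499


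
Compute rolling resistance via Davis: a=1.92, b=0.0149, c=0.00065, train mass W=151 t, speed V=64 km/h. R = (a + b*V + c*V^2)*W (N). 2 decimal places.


b*V = 0.0149 * 64 = 0.9536
c*V^2 = 0.00065 * 4096 = 2.6624
R_per_t = 1.92 + 0.9536 + 2.6624 = 5.536 N/t
R_total = 5.536 * 151 = 835.94 N

835.94


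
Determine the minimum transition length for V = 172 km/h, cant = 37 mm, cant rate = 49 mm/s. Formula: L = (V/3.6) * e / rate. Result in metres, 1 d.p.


Convert speed: V = 172 / 3.6 = 47.7778 m/s
L = 47.7778 * 37 / 49
L = 1767.7778 / 49
L = 36.1 m

36.1


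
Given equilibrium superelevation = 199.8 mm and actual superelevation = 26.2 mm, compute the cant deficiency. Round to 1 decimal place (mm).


Cant deficiency = equilibrium cant - actual cant
CD = 199.8 - 26.2
CD = 173.6 mm

173.6


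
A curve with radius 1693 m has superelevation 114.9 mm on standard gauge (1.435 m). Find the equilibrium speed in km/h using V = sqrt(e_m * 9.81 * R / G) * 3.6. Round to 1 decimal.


Convert cant: e = 114.9 mm = 0.1149 m
V_ms = sqrt(0.1149 * 9.81 * 1693 / 1.435)
V_ms = sqrt(1329.823775) = 36.4667 m/s
V = 36.4667 * 3.6 = 131.3 km/h

131.3


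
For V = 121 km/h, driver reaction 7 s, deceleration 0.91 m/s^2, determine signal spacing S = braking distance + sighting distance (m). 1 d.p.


V = 121 / 3.6 = 33.6111 m/s
Braking distance = 33.6111^2 / (2*0.91) = 620.718 m
Sighting distance = 33.6111 * 7 = 235.2778 m
S = 620.718 + 235.2778 = 856.0 m

856.0


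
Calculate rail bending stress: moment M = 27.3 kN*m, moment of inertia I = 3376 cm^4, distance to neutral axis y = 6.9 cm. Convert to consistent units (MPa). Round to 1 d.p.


Convert units:
M = 27.3 kN*m = 27300000 N*mm
y = 6.9 cm = 69 mm
I = 3376 cm^4 = 33760000 mm^4
sigma = 27300000 * 69 / 33760000
sigma = 55.8 MPa

55.8


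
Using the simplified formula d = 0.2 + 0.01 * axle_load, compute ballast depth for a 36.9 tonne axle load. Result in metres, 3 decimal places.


d = 0.2 + 0.01 * 36.9
d = 0.2 + 0.369
d = 0.569 m

0.569


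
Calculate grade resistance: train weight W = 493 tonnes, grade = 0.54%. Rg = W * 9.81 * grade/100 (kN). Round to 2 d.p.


Rg = W * 9.81 * grade / 100
Rg = 493 * 9.81 * 0.54 / 100
Rg = 4836.33 * 0.0054
Rg = 26.12 kN

26.12


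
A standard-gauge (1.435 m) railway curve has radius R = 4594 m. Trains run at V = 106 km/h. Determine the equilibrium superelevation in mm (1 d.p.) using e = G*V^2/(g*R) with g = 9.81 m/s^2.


Convert speed: V = 106 / 3.6 = 29.4444 m/s
Apply formula: e = 1.435 * 29.4444^2 / (9.81 * 4594)
e = 1.435 * 866.9753 / 45067.14
e = 0.027606 m = 27.6 mm

27.6


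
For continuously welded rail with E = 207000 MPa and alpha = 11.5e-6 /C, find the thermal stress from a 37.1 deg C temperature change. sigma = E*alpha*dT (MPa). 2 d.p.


sigma = E * alpha * dT
sigma = 207000 * 11.5e-6 * 37.1
sigma = 2.3805 * 37.1
sigma = 88.32 MPa

88.32


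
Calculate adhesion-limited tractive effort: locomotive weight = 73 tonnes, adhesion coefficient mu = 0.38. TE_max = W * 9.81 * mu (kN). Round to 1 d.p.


TE_max = W * g * mu
TE_max = 73 * 9.81 * 0.38
TE_max = 716.13 * 0.38
TE_max = 272.1 kN

272.1


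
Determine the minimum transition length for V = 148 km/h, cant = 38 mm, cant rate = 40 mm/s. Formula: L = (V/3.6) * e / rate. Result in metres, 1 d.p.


Convert speed: V = 148 / 3.6 = 41.1111 m/s
L = 41.1111 * 38 / 40
L = 1562.2222 / 40
L = 39.1 m

39.1


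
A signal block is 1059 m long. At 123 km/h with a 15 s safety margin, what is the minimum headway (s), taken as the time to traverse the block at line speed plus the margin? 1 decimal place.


V = 123 / 3.6 = 34.1667 m/s
Block traversal time = 1059 / 34.1667 = 30.9951 s
Headway = 30.9951 + 15
Headway = 46.0 s

46.0


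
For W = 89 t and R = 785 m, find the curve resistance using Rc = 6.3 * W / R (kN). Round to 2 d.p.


Rc = 6.3 * W / R
Rc = 6.3 * 89 / 785
Rc = 560.7 / 785
Rc = 0.71 kN

0.71


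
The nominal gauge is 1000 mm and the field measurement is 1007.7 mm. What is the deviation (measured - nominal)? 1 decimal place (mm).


Deviation = measured - nominal
Deviation = 1007.7 - 1000
Deviation = 7.7 mm

7.7


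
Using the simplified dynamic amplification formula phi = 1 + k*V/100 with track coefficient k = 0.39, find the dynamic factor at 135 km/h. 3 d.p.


phi = 1 + k * V / 100
phi = 1 + 0.39 * 135 / 100
phi = 1 + 0.5265
phi = 1.527

1.527


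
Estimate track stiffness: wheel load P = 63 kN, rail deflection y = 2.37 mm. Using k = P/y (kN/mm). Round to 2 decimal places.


Track stiffness k = P / y
k = 63 / 2.37
k = 26.58 kN/mm

26.58


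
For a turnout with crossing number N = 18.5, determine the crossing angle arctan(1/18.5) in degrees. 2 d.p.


1/N = 1/18.5 = 0.054054
angle = arctan(0.054054) = 0.054002 rad
angle = 0.054002 * 180/pi = 3.09 degrees

3.09


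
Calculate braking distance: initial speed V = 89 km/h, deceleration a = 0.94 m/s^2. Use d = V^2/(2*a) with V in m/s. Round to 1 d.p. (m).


Convert speed: V = 89 / 3.6 = 24.7222 m/s
V^2 = 611.1883
d = 611.1883 / (2 * 0.94)
d = 611.1883 / 1.88
d = 325.1 m

325.1


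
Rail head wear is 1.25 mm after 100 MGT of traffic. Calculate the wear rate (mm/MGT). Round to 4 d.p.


Wear rate = total wear / cumulative tonnage
Rate = 1.25 / 100
Rate = 0.0125 mm/MGT

0.0125


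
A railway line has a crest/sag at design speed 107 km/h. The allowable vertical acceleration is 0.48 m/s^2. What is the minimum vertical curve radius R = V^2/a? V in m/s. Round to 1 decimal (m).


Convert speed: V = 107 / 3.6 = 29.7222 m/s
V^2 = 883.4105 m^2/s^2
R_v = 883.4105 / 0.48
R_v = 1840.4 m

1840.4


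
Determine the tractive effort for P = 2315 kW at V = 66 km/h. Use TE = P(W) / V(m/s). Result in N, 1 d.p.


Convert: P = 2315 kW = 2315000 W
V = 66 / 3.6 = 18.3333 m/s
TE = 2315000 / 18.3333
TE = 126272.7 N

126272.7


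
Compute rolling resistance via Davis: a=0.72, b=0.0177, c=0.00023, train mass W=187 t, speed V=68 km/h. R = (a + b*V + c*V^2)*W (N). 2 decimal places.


b*V = 0.0177 * 68 = 1.2036
c*V^2 = 0.00023 * 4624 = 1.06352
R_per_t = 0.72 + 1.2036 + 1.06352 = 2.98712 N/t
R_total = 2.98712 * 187 = 558.59 N

558.59


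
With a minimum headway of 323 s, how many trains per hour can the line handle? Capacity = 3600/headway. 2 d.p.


Capacity = 3600 / headway
Capacity = 3600 / 323
Capacity = 11.15 trains/hour

11.15


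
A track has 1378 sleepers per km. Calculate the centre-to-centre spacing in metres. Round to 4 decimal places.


Spacing = 1000 m / number of sleepers
Spacing = 1000 / 1378
Spacing = 0.7257 m

0.7257


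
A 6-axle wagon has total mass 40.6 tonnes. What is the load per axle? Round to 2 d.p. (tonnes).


Load per axle = total weight / number of axles
Load = 40.6 / 6
Load = 6.77 tonnes

6.77


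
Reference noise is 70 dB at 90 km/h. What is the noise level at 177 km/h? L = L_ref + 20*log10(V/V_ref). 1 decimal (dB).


V/V_ref = 177 / 90 = 1.966667
log10(1.966667) = 0.293731
20 * 0.293731 = 5.8746
L = 70 + 5.8746 = 75.9 dB

75.9


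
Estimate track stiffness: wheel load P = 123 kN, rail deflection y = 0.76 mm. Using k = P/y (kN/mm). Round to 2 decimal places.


Track stiffness k = P / y
k = 123 / 0.76
k = 161.84 kN/mm

161.84


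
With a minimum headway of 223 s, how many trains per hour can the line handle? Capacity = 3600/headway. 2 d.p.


Capacity = 3600 / headway
Capacity = 3600 / 223
Capacity = 16.14 trains/hour

16.14


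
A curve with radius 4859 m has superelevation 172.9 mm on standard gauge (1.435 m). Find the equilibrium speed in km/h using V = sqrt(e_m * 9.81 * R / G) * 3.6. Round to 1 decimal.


Convert cant: e = 172.9 mm = 0.1729 m
V_ms = sqrt(0.1729 * 9.81 * 4859 / 1.435)
V_ms = sqrt(5743.266893) = 75.7843 m/s
V = 75.7843 * 3.6 = 272.8 km/h

272.8


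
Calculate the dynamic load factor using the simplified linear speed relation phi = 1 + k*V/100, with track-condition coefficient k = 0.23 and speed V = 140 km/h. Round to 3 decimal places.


phi = 1 + k * V / 100
phi = 1 + 0.23 * 140 / 100
phi = 1 + 0.322
phi = 1.322

1.322


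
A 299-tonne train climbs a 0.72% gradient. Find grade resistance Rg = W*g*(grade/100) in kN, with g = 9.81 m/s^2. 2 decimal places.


Rg = W * 9.81 * grade / 100
Rg = 299 * 9.81 * 0.72 / 100
Rg = 2933.19 * 0.0072
Rg = 21.12 kN

21.12


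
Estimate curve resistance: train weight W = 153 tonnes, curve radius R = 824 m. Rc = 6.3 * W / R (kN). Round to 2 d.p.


Rc = 6.3 * W / R
Rc = 6.3 * 153 / 824
Rc = 963.9 / 824
Rc = 1.17 kN

1.17


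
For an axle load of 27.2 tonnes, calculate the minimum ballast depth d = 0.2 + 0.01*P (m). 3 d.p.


d = 0.2 + 0.01 * 27.2
d = 0.2 + 0.272
d = 0.472 m

0.472


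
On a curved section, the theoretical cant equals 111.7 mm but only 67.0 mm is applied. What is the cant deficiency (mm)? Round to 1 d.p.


Cant deficiency = equilibrium cant - actual cant
CD = 111.7 - 67.0
CD = 44.7 mm

44.7


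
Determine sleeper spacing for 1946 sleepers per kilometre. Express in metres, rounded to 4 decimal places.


Spacing = 1000 m / number of sleepers
Spacing = 1000 / 1946
Spacing = 0.5139 m

0.5139


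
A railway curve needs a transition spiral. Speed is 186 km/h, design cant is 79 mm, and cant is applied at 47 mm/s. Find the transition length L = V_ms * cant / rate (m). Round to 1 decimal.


Convert speed: V = 186 / 3.6 = 51.6667 m/s
L = 51.6667 * 79 / 47
L = 4081.6667 / 47
L = 86.8 m

86.8
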